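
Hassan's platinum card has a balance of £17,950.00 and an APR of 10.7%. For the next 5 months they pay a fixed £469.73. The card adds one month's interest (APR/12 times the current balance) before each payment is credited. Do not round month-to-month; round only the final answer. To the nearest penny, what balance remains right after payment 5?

£16,373.76

Monthly rate r = 10.7%/12 = 0.891667% = 0.00891667.
Each month: B ← B·(1+r) − £469.73.
Month 1: interest £160.05; balance after payment £17,640.32.
Month 2: interest £157.29; balance after payment £17,327.89.
Month 3: interest £154.51; balance after payment £17,012.66.
Month 4: interest £151.70; balance after payment £16,694.63.
Month 5: interest £148.86; balance after payment £16,373.76.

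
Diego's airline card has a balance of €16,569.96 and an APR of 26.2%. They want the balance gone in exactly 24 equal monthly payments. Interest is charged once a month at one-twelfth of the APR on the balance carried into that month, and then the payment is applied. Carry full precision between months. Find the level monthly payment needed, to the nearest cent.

€894.37

Monthly rate r = 26.2%/12 = 2.18333% = 0.0218333.
Level-payment amortization: P = B₀·r / (1 − (1+r)^(−n)) = 16569.96·0.0218333 / (1 − 1.02183^(−24)).
Denominator 1 − (1+r)^(−24) = 0.404504585.
P = 361.777 / 0.404504585 ≈ 894.37.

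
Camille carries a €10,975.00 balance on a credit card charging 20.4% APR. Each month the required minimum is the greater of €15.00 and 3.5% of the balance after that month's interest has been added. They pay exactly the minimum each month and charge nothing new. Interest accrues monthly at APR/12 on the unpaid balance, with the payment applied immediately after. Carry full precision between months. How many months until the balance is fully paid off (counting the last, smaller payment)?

Monthly rate r = 20.4%/12 = 1.7% = 0.017.
While 3.5% of the post-interest balance exceeds €15.00, each month B ← (B·(1+r))·(1 − 0.035), i.e. B shrinks by the factor (1+r)·0.965 = 0.9814.
This holds for months 1–174. Entering month 175 the balance is €418.80; 3.5% of the post-interest balance is now below €15.00, so the flat €15.00 minimum applies from here.
From month 175 a fixed €15.00 at rate r clears €418.80 in 39 more payments. Total: 174 + 39 = 213 months.

213 months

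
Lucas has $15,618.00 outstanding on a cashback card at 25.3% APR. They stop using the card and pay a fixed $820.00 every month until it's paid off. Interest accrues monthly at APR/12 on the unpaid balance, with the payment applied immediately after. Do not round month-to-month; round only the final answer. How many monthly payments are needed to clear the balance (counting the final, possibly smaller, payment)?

25 months

Monthly rate r = 25.3%/12 = 2.10833% = 0.0210833.
Recurrence: B ← B·(1+r) − $820.00.
Month 1: interest $329.28; balance after payment $15,127.28.
Month 2: interest $318.93; balance after payment $14,626.21.
Closed form: n = −ln(1 − rB₀/P)/ln(1+r) = −ln(0.59844)/ln(1.02108) ≈ 24.608, so the balance reaches zero during payment 25.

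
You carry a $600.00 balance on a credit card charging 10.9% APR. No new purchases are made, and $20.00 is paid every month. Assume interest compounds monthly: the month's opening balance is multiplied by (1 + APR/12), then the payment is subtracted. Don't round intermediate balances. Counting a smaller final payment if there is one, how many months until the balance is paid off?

36 months

Monthly rate r = 10.9%/12 = 0.908333% = 0.00908333.
Recurrence: B ← B·(1+r) − $20.00.
Month 1: interest $5.45; balance after payment $585.45.
Month 2: interest $5.32; balance after payment $570.77.
Closed form: n = −ln(1 − rB₀/P)/ln(1+r) = −ln(0.7275)/ln(1.00908) ≈ 35.184, so the balance reaches zero during payment 36.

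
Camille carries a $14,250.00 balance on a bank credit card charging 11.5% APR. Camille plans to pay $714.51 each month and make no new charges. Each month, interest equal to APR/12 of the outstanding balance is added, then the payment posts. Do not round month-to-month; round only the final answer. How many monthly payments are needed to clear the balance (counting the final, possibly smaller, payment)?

Monthly rate r = 11.5%/12 = 0.958333% = 0.00958333.
Recurrence: B ← B·(1+r) − $714.51.
Month 1: interest $136.56; balance after payment $13,672.05.
Month 2: interest $131.02; balance after payment $13,088.57.
Closed form: n = −ln(1 − rB₀/P)/ln(1+r) = −ln(0.80887)/ln(1.00958) ≈ 22.240, so the balance reaches zero during payment 23.

23 payments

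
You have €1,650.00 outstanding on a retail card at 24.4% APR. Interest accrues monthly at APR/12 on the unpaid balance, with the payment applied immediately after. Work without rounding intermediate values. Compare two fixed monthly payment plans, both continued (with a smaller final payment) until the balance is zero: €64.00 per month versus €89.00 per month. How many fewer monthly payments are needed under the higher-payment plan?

Monthly rate r = 24.4%/12 = 2.03333% = 0.0203333.
At €64.00/mo: n = ⌈−ln(1 − rB₀/P)/ln(1+r)⌉ = 37 payments (last €57.73); total interest = total paid − €1,650.00 = €711.73.
At €89.00/mo: 24 payments (last €45.23); total interest €442.23.
Payments saved = 37 − 24 = 13.

13 fewer payments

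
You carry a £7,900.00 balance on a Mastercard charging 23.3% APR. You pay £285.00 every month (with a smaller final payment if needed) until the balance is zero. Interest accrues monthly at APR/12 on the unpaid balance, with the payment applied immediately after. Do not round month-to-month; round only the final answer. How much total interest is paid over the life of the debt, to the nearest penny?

£3,551.33

Monthly rate r = 23.3%/12 = 1.94167% = 0.0194167.
Payoff takes n = ⌈−ln(1 − rB₀/P)/ln(1+r)⌉ = ⌈40.179⌉ = 41 payments; the last is £51.33.
Total paid = 40·£285.00 + £51.33 = £11,451.33.
Total interest = total paid − principal = £11,451.33 − £7,900.00 = £3,551.33.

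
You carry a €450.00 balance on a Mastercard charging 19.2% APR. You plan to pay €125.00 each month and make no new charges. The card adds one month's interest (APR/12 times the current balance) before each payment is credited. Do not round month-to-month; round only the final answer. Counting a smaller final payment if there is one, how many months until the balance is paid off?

4 months

Monthly rate r = 19.2%/12 = 1.6% = 0.016.
Recurrence: B ← B·(1+r) − €125.00.
Month 1: interest €7.20; balance after payment €332.20.
Month 2: interest €5.32; balance after payment €212.52.
Month 3: interest €3.40; balance after payment €90.92.
Month 4: interest €1.45; balance after payment €0.00.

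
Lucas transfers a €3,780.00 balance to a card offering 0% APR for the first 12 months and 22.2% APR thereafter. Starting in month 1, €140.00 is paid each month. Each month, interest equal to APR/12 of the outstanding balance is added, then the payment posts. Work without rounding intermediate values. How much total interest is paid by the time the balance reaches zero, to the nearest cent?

Promo months 1–12 at r₀ = 0%/12 = 0; months 13+ at r₁ = 22.2%/12 = 0.0185.
After month 12 (no interest yet): B = €3,780.00 − 12·€140.00 = €2,100.00.
Then at r₁ with €140.00/mo: n₂ = −ln(1 − r₁·B/P)/ln(1+r₁) ≈ 17.73 → 18 more payments.
Total paid = 29·€140.00 + €102.68 = €4,162.68; interest = €4,162.68 − €3,780.00 = €382.68.

€382.68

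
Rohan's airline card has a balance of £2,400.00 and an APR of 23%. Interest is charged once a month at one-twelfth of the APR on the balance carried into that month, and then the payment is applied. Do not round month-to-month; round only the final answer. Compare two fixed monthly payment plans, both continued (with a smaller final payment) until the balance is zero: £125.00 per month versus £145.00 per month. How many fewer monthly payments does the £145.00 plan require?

Monthly rate r = 23%/12 = 1.91667% = 0.0191667.
At £125.00/mo: n = ⌈−ln(1 − rB₀/P)/ln(1+r)⌉ = 25 payments (last £21.36); total interest = total paid − £2,400.00 = £621.36.
At £145.00/mo: 21 payments (last £14.70); total interest £514.70.
Payments saved = 25 − 21 = 4.

4 fewer payments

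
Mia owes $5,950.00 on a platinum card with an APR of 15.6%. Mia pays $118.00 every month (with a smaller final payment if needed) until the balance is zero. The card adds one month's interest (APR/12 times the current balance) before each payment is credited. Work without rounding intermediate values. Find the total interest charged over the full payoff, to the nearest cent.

$3,786.08

Monthly rate r = 15.6%/12 = 1.3% = 0.013.
Payoff takes n = ⌈−ln(1 − rB₀/P)/ln(1+r)⌉ = ⌈82.508⌉ = 83 payments; the last is $60.08.
Total paid = 82·$118.00 + $60.08 = $9,736.08.
Total interest = total paid − principal = $9,736.08 − $5,950.00 = $3,786.08.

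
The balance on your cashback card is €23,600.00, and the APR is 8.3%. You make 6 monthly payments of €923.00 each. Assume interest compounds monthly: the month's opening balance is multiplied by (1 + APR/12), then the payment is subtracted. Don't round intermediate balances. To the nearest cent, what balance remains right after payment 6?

Monthly rate r = 8.3%/12 = 0.691667% = 0.00691667.
Each month: B ← B·(1+r) − €923.00.
Month 1: interest €163.23; balance after payment €22,840.23.
Month 2: interest €157.98; balance after payment €22,075.21.
Month 3: interest €152.69; balance after payment €21,304.90.
Month 4: interest €147.36; balance after payment €20,529.26.
Month 5: interest €141.99; balance after payment €19,748.25.
Month 6: interest €136.59; balance after payment €18,961.84.

€18,961.84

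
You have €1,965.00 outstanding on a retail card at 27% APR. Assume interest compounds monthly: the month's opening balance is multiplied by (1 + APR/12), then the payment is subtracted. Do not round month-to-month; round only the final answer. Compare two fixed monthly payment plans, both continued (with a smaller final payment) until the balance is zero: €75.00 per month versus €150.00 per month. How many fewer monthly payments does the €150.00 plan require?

Monthly rate r = 27%/12 = 2.25% = 0.0225.
At €75.00/mo: n = ⌈−ln(1 − rB₀/P)/ln(1+r)⌉ = 41 payments (last €1.21); total interest = total paid − €1,965.00 = €1,036.21.
At €150.00/mo: 16 payments (last €104.47); total interest €389.47.
Payments saved = 41 − 16 = 25.

25 fewer payments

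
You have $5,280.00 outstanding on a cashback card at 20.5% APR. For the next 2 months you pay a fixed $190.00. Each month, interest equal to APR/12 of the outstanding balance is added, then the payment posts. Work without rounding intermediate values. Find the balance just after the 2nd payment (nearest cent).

$5,078.70

Monthly rate r = 20.5%/12 = 1.70833% = 0.0170833.
Each month: B ← B·(1+r) − $190.00.
Month 1: interest $90.20; balance after payment $5,180.20.
Month 2: interest $88.50; balance after payment $5,078.70.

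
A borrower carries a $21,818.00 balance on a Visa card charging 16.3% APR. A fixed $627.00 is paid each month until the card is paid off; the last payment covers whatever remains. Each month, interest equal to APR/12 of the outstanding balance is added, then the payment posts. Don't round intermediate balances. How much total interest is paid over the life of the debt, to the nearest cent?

$7,921.59

Monthly rate r = 16.3%/12 = 1.35833% = 0.0135833.
Payoff takes n = ⌈−ln(1 − rB₀/P)/ln(1+r)⌉ = ⌈47.430⌉ = 48 payments; the last is $270.59.
Total paid = 47·$627.00 + $270.59 = $29,739.59.
Total interest = total paid − principal = $29,739.59 − $21,818.00 = $7,921.59.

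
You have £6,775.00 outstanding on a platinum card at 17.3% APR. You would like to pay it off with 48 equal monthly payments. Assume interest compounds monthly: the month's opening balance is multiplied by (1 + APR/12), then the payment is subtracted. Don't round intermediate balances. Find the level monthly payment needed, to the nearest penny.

£196.55

Monthly rate r = 17.3%/12 = 1.44167% = 0.0144167.
Level-payment amortization: P = B₀·r / (1 − (1+r)^(−n)) = 6775.00·0.0144167 / (1 − 1.01442^(−48)).
Denominator 1 − (1+r)^(−48) = 0.496946757.
P = 97.6729 / 0.496946757 ≈ 196.55.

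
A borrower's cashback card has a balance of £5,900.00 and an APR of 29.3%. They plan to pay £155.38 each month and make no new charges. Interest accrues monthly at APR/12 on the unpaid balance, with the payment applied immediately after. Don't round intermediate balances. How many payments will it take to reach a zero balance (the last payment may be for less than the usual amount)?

Monthly rate r = 29.3%/12 = 2.44167% = 0.0244167.
Recurrence: B ← B·(1+r) − £155.38.
Month 1: interest £144.06; balance after payment £5,888.68.
Month 2: interest £143.78; balance after payment £5,877.08.
Closed form: n = −ln(1 − rB₀/P)/ln(1+r) = −ln(0.072864)/ln(1.02442) ≈ 108.573, so the balance reaches zero during payment 109.

109 months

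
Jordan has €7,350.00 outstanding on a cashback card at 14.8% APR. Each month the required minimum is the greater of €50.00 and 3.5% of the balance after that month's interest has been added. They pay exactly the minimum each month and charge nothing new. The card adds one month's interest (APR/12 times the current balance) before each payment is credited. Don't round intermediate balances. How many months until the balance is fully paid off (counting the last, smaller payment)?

Monthly rate r = 14.8%/12 = 1.23333% = 0.0123333.
While 3.5% of the post-interest balance exceeds €50.00, each month B ← (B·(1+r))·(1 − 0.035), i.e. B shrinks by the factor (1+r)·0.965 = 0.9769.
This holds for months 1–71. Entering month 72 the balance is €1,398.61; 3.5% of the post-interest balance is now below €50.00, so the flat €50.00 minimum applies from here.
From month 72 a fixed €50.00 at rate r clears €1,398.61 in 35 more payments. Total: 71 + 35 = 106 months.

106 months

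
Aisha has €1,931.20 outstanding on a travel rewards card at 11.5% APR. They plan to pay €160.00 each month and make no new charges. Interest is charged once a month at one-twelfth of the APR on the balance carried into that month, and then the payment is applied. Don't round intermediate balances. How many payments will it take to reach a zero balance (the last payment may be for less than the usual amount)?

13 months

Monthly rate r = 11.5%/12 = 0.958333% = 0.00958333.
Recurrence: B ← B·(1+r) − €160.00.
Month 1: interest €18.51; balance after payment €1,789.71.
Month 2: interest €17.15; balance after payment €1,646.86.
Closed form: n = −ln(1 − rB₀/P)/ln(1+r) = −ln(0.88433)/ln(1.00958) ≈ 12.888, so the balance reaches zero during payment 13.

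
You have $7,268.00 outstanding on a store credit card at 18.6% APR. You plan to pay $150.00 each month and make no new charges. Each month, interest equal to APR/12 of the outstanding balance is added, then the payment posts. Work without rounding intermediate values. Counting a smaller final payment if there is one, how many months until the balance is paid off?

Monthly rate r = 18.6%/12 = 1.55% = 0.0155.
Recurrence: B ← B·(1+r) − $150.00.
Month 1: interest $112.65; balance after payment $7,230.65.
Month 2: interest $112.08; balance after payment $7,192.73.
Closed form: n = −ln(1 − rB₀/P)/ln(1+r) = −ln(0.24897)/ln(1.0155) ≈ 90.397, so the balance reaches zero during payment 91.

91 months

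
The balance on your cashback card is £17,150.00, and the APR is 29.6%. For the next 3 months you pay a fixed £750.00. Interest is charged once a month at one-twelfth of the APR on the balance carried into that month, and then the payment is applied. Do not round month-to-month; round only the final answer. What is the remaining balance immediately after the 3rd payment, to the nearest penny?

Monthly rate r = 29.6%/12 = 2.46667% = 0.0246667.
Each month: B ← B·(1+r) − £750.00.
Month 1: interest £423.03; balance after payment £16,823.03.
Month 2: interest £414.97; balance after payment £16,488.00.
Month 3: interest £406.70; balance after payment £16,144.71.

£16,144.71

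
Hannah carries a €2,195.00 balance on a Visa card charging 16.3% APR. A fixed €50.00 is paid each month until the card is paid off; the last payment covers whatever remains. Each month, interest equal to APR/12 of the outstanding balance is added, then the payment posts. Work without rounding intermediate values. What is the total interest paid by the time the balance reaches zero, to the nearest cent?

€1,166.72

Monthly rate r = 16.3%/12 = 1.35833% = 0.0135833.
Payoff takes n = ⌈−ln(1 − rB₀/P)/ln(1+r)⌉ = ⌈67.233⌉ = 68 payments; the last is €11.72.
Total paid = 67·€50.00 + €11.72 = €3,361.72.
Total interest = total paid − principal = €3,361.72 − €2,195.00 = €1,166.72.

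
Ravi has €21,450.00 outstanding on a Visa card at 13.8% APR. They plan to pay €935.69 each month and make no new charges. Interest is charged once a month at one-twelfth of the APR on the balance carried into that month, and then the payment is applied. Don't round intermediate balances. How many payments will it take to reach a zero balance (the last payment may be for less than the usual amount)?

27 payments

Monthly rate r = 13.8%/12 = 1.15% = 0.0115.
Recurrence: B ← B·(1+r) − €935.69.
Month 1: interest €246.67; balance after payment €20,760.99.
Month 2: interest €238.75; balance after payment €20,064.05.
Closed form: n = −ln(1 − rB₀/P)/ln(1+r) = −ln(0.73637)/ln(1.0115) ≈ 26.763, so the balance reaches zero during payment 27.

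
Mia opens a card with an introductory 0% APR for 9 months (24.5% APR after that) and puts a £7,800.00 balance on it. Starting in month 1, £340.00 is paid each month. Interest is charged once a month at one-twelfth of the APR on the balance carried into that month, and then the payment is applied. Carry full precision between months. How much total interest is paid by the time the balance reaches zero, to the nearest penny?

£895.68

Promo months 1–9 at r₀ = 0%/12 = 0; months 10+ at r₁ = 24.5%/12 = 0.0204167.
After month 9 (no interest yet): B = £7,800.00 − 9·£340.00 = £4,740.00.
Then at r₁ with £340.00/mo: n₂ = −ln(1 − r₁·B/P)/ln(1+r₁) ≈ 16.57 → 17 more payments.
Total paid = 25·£340.00 + £195.68 = £8,695.68; interest = £8,695.68 − £7,800.00 = £895.68.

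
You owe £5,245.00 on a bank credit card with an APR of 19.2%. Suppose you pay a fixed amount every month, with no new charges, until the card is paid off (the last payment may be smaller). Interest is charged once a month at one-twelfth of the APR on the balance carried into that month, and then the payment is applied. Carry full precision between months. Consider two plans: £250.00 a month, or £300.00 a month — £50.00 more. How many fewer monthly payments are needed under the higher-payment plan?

5 fewer payments

Monthly rate r = 19.2%/12 = 1.6% = 0.016.
At £250.00/mo: n = ⌈−ln(1 − rB₀/P)/ln(1+r)⌉ = 26 payments (last £191.83); total interest = total paid − £5,245.00 = £1,196.83.
At £300.00/mo: 21 payments (last £202.12); total interest £957.12.
Payments saved = 26 − 21 = 5.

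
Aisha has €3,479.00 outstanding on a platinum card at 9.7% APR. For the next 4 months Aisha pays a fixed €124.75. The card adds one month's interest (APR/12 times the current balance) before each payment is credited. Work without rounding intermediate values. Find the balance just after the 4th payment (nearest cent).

€3,087.78

Monthly rate r = 9.7%/12 = 0.808333% = 0.00808333.
Each month: B ← B·(1+r) − €124.75.
Month 1: interest €28.12; balance after payment €3,382.37.
Month 2: interest €27.34; balance after payment €3,284.96.
Month 3: interest €26.55; balance after payment €3,186.77.
Month 4: interest €25.76; balance after payment €3,087.78.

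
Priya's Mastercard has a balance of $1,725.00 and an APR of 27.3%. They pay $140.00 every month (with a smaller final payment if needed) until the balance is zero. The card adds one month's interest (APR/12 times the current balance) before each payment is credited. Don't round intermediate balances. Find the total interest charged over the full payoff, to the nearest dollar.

$323

Monthly rate r = 27.3%/12 = 2.275% = 0.02275.
Payoff takes n = ⌈−ln(1 − rB₀/P)/ln(1+r)⌉ = ⌈14.623⌉ = 15 payments; the last is $87.54.
Total paid = 14·$140.00 + $87.54 = $2,047.54.
Total interest = total paid − principal = $2,047.54 − $1,725.00 = $322.54.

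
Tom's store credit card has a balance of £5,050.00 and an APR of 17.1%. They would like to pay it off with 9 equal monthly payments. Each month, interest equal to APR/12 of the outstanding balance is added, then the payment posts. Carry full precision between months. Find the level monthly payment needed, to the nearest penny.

Monthly rate r = 17.1%/12 = 1.425% = 0.01425.
Level-payment amortization: P = B₀·r / (1 − (1+r)^(−n)) = 5050.00·0.01425 / (1 − 1.01425^(−9)).
Denominator 1 − (1+r)^(−9) = 0.119569959.
P = 71.9625 / 0.119569959 ≈ 601.84.

£601.84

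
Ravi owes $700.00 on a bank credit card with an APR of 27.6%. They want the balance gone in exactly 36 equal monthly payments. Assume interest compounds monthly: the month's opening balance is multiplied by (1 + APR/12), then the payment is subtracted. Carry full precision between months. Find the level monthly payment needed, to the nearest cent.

$28.80

Monthly rate r = 27.6%/12 = 2.3% = 0.023.
Level-payment amortization: P = B₀·r / (1 − (1+r)^(−n)) = 700.00·0.023 / (1 − 1.023^(−36)).
Denominator 1 − (1+r)^(−36) = 0.558960805.
P = 16.1 / 0.558960805 ≈ 28.80.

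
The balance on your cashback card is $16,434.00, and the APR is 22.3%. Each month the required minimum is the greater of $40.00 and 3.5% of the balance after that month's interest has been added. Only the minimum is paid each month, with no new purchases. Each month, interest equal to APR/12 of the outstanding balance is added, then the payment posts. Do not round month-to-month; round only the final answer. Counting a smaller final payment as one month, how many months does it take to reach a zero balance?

196 months

Monthly rate r = 22.3%/12 = 1.85833% = 0.0185833.
While 3.5% of the post-interest balance exceeds $40.00, each month B ← (B·(1+r))·(1 − 0.035), i.e. B shrinks by the factor (1+r)·0.965 = 0.98293.
This holds for months 1–156. Entering month 157 the balance is $1,120.65; 3.5% of the post-interest balance is now below $40.00, so the flat $40.00 minimum applies from here.
From month 157 a fixed $40.00 at rate r clears $1,120.65 in 40 more payments. Total: 156 + 40 = 196 months.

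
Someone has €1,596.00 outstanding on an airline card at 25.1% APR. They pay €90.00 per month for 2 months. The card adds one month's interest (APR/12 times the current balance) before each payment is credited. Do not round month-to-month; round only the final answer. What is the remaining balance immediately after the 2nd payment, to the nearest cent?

€1,481.58

Monthly rate r = 25.1%/12 = 2.09167% = 0.0209167.
Each month: B ← B·(1+r) − €90.00.
Month 1: interest €33.38; balance after payment €1,539.38.
Month 2: interest €32.20; balance after payment €1,481.58.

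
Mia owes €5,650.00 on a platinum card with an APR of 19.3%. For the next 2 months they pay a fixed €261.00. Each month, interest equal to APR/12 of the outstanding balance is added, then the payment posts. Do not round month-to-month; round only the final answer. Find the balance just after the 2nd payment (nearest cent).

€5,307.01

Monthly rate r = 19.3%/12 = 1.60833% = 0.0160833.
Each month: B ← B·(1+r) − €261.00.
Month 1: interest €90.87; balance after payment €5,479.87.
Month 2: interest €88.13; balance after payment €5,307.01.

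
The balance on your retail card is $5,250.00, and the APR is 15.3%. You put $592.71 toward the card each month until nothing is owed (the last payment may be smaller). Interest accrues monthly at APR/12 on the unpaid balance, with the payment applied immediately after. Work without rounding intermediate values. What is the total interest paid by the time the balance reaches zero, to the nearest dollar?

Monthly rate r = 15.3%/12 = 1.275% = 0.01275.
Payoff takes n = ⌈−ln(1 − rB₀/P)/ln(1+r)⌉ = ⌈9.459⌉ = 10 payments; the last is $272.83.
Total paid = 9·$592.71 + $272.83 = $5,607.22.
Total interest = total paid − principal = $5,607.22 − $5,250.00 = $357.22.

$357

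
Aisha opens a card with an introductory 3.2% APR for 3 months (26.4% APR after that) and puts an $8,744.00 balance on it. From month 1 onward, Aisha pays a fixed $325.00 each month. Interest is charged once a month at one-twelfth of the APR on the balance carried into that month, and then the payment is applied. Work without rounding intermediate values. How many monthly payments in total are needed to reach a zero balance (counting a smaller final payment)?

Promo months 1–3 at r₀ = 3.2%/12 = 0.00266667; months 4+ at r₁ = 26.4%/12 = 0.022.
After month 3: iterate B ← B·(1+r₀) − $325.00 for 3 months → $7,836.54.
Then at r₁ with $325.00/mo: n₂ = −ln(1 − r₁·B/P)/ln(1+r₁) ≈ 34.74 → 35 more payments.

38 months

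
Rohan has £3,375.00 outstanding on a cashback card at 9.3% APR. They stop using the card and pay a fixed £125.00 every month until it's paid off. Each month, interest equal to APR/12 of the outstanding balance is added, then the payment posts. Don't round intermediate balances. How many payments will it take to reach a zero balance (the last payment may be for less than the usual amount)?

Monthly rate r = 9.3%/12 = 0.775% = 0.00775.
Recurrence: B ← B·(1+r) − £125.00.
Month 1: interest £26.16; balance after payment £3,276.16.
Month 2: interest £25.39; balance after payment £3,176.55.
Closed form: n = −ln(1 − rB₀/P)/ln(1+r) = −ln(0.79075)/ln(1.00775) ≈ 30.411, so the balance reaches zero during payment 31.

31 months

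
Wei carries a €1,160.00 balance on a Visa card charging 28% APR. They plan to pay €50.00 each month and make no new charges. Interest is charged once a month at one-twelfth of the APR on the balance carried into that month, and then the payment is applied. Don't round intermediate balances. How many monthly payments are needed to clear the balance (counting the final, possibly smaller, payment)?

34 months

Monthly rate r = 28%/12 = 2.33333% = 0.0233333.
Recurrence: B ← B·(1+r) − €50.00.
Month 1: interest €27.07; balance after payment €1,137.07.
Month 2: interest €26.53; balance after payment €1,113.60.
Closed form: n = −ln(1 − rB₀/P)/ln(1+r) = −ln(0.45867)/ln(1.02333) ≈ 33.792, so the balance reaches zero during payment 34.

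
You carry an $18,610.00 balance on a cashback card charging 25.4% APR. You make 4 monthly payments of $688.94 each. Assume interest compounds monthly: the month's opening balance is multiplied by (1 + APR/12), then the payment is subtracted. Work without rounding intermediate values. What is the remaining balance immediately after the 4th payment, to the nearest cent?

Monthly rate r = 25.4%/12 = 2.11667% = 0.0211667.
Each month: B ← B·(1+r) − $688.94.
Month 1: interest $393.91; balance after payment $18,314.97.
Month 2: interest $387.67; balance after payment $18,013.70.
Month 3: interest $381.29; balance after payment $17,706.05.
Month 4: interest $374.78; balance after payment $17,391.89.

$17,391.89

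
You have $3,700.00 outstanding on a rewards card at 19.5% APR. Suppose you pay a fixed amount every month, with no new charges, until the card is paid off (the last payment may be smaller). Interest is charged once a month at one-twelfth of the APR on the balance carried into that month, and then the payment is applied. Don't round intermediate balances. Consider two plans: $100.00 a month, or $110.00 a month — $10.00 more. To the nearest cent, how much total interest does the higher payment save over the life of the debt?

Monthly rate r = 19.5%/12 = 1.625% = 0.01625.
At $100.00/mo: n = ⌈−ln(1 − rB₀/P)/ln(1+r)⌉ = 58 payments (last $3.85); total interest = total paid − $3,700.00 = $2,003.85.
At $110.00/mo: 50 payments (last $7.64); total interest $1,697.64.
Interest saved = $2,003.85 − $1,697.64 = $306.21.

$306.21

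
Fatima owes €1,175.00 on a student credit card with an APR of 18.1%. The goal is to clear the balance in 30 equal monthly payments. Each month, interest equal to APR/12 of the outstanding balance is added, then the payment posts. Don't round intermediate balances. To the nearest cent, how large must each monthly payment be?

Monthly rate r = 18.1%/12 = 1.50833% = 0.0150833.
Level-payment amortization: P = B₀·r / (1 − (1+r)^(−n)) = 1175.00·0.0150833 / (1 − 1.01508^(−30)).
Denominator 1 − (1+r)^(−30) = 0.361811336.
P = 17.7229 / 0.361811336 ≈ 48.98.

€48.98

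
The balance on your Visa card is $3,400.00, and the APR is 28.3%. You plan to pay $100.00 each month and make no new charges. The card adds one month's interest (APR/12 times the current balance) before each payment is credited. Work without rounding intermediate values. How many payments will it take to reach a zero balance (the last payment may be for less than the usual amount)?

Monthly rate r = 28.3%/12 = 2.35833% = 0.0235833.
Recurrence: B ← B·(1+r) − $100.00.
Month 1: interest $80.18; balance after payment $3,380.18.
Month 2: interest $79.72; balance after payment $3,359.90.
Closed form: n = −ln(1 − rB₀/P)/ln(1+r) = −ln(0.19817)/ln(1.02358) ≈ 69.441, so the balance reaches zero during payment 70.

70 payments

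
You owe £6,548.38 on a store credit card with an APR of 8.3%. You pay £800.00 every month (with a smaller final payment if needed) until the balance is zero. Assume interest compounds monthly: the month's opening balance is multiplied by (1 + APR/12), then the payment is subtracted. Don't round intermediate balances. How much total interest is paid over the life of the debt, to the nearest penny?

Monthly rate r = 8.3%/12 = 0.691667% = 0.00691667.
Payoff takes n = ⌈−ln(1 − rB₀/P)/ln(1+r)⌉ = ⌈8.455⌉ = 9 payments; the last is £365.03.
Total paid = 8·£800.00 + £365.03 = £6,765.03.
Total interest = total paid − principal = £6,765.03 − £6,548.38 = £216.65.

£216.65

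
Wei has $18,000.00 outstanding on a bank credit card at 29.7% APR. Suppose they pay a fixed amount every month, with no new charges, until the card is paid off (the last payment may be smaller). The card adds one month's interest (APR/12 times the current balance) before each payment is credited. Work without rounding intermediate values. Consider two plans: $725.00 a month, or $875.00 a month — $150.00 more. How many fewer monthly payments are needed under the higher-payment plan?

9 fewer payments

Monthly rate r = 29.7%/12 = 2.475% = 0.02475.
At $725.00/mo: n = ⌈−ln(1 − rB₀/P)/ln(1+r)⌉ = 39 payments (last $715.36); total interest = total paid − $18,000.00 = $10,265.36.
At $875.00/mo: 30 payments (last $93.73); total interest $7,468.73.
Payments saved = 39 − 30 = 9.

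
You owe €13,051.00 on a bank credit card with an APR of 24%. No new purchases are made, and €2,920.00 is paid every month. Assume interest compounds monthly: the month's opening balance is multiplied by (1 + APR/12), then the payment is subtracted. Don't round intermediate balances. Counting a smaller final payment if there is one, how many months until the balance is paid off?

Monthly rate r = 24%/12 = 2% = 0.02.
Recurrence: B ← B·(1+r) − €2,920.00.
Month 1: interest €261.02; balance after payment €10,392.02.
Month 2: interest €207.84; balance after payment €7,679.86.
Month 3: interest €153.60; balance after payment €4,913.46.
Month 4: interest €98.27; balance after payment €2,091.73.
Month 5: interest €41.83; balance after payment €0.00.

5 payments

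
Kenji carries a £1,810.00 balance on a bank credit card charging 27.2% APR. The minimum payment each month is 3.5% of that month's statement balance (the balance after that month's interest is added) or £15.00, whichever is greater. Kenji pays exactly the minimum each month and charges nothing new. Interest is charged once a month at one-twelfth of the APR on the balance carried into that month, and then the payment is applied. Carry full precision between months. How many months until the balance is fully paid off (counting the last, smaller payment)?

156 months

Monthly rate r = 27.2%/12 = 2.26667% = 0.0226667.
While 3.5% of the post-interest balance exceeds £15.00, each month B ← (B·(1+r))·(1 − 0.035), i.e. B shrinks by the factor (1+r)·0.965 = 0.98687.
This holds for months 1–111. Entering month 112 the balance is £417.54; 3.5% of the post-interest balance is now below £15.00, so the flat £15.00 minimum applies from here.
From month 112 a fixed £15.00 at rate r clears £417.54 in 45 more payments. Total: 111 + 45 = 156 months.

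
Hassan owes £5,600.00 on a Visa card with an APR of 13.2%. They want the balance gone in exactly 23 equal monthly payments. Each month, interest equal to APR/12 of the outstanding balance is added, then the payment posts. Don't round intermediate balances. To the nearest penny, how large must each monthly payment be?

£276.91

Monthly rate r = 13.2%/12 = 1.1% = 0.011.
Level-payment amortization: P = B₀·r / (1 − (1+r)^(−n)) = 5600.00·0.011 / (1 − 1.011^(−23)).
Denominator 1 − (1+r)^(−23) = 0.22245878.
P = 61.6 / 0.22245878 ≈ 276.91.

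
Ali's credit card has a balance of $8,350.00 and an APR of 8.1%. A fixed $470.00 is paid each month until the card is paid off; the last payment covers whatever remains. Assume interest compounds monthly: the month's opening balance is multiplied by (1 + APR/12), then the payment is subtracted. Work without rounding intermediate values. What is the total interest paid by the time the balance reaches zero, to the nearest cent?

$574.68

Monthly rate r = 8.1%/12 = 0.675% = 0.00675.
Payoff takes n = ⌈−ln(1 − rB₀/P)/ln(1+r)⌉ = ⌈18.989⌉ = 19 payments; the last is $464.68.
Total paid = 18·$470.00 + $464.68 = $8,924.68.
Total interest = total paid − principal = $8,924.68 − $8,350.00 = $574.68.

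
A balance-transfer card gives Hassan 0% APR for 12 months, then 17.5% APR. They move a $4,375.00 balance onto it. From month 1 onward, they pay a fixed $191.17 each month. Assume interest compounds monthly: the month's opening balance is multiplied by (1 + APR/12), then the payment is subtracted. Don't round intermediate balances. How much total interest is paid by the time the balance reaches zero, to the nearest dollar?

Promo months 1–12 at r₀ = 0%/12 = 0; months 13+ at r₁ = 17.5%/12 = 0.0145833.
After month 12 (no interest yet): B = $4,375.00 − 12·$191.17 = $2,080.96.
Then at r₁ with $191.17/mo: n₂ = −ln(1 − r₁·B/P)/ln(1+r₁) ≈ 11.94 → 12 more payments.
Total paid = 23·$191.17 + $179.69 = $4,576.60; interest = $4,576.60 − $4,375.00 = $201.60.

$202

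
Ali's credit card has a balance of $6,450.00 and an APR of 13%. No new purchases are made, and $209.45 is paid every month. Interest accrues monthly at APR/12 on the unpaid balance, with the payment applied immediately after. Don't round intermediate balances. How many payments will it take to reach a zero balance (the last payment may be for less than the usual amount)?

Monthly rate r = 13%/12 = 1.08333% = 0.0108333.
Recurrence: B ← B·(1+r) − $209.45.
Month 1: interest $69.88; balance after payment $6,310.43.
Month 2: interest $68.36; balance after payment $6,169.34.
Closed form: n = −ln(1 − rB₀/P)/ln(1+r) = −ln(0.66639)/ln(1.01083) ≈ 37.669, so the balance reaches zero during payment 38.

38 months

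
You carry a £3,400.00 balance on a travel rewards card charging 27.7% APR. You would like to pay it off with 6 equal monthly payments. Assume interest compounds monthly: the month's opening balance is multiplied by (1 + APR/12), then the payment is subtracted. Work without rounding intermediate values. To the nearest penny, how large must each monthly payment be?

Monthly rate r = 27.7%/12 = 2.30833% = 0.0230833.
Level-payment amortization: P = B₀·r / (1 − (1+r)^(−n)) = 3400.00·0.0230833 / (1 − 1.02308^(−6)).
Denominator 1 − (1+r)^(−6) = 0.12796495.
P = 78.4833 / 0.12796495 ≈ 613.32.

£613.32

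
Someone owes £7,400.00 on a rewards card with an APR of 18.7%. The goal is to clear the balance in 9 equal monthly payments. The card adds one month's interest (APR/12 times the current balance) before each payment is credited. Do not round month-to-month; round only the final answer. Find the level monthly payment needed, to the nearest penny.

Monthly rate r = 18.7%/12 = 1.55833% = 0.0155833.
Level-payment amortization: P = B₀·r / (1 − (1+r)^(−n)) = 7400.00·0.0155833 / (1 − 1.01558^(−9)).
Denominator 1 − (1+r)^(−9) = 0.129918541.
P = 115.317 / 0.129918541 ≈ 887.61.

£887.61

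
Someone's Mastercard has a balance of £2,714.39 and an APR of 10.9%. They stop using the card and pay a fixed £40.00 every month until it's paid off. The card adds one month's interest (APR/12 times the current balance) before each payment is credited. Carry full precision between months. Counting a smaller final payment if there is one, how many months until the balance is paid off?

106 months

Monthly rate r = 10.9%/12 = 0.908333% = 0.00908333.
Recurrence: B ← B·(1+r) − £40.00.
Month 1: interest £24.66; balance after payment £2,699.05.
Month 2: interest £24.52; balance after payment £2,683.56.
Closed form: n = −ln(1 − rB₀/P)/ln(1+r) = −ln(0.38361)/ln(1.00908) ≈ 105.961, so the balance reaches zero during payment 106.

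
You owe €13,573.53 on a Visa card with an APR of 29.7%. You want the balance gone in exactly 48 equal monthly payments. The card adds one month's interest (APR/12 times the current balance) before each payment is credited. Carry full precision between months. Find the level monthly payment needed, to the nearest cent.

Monthly rate r = 29.7%/12 = 2.475% = 0.02475.
Level-payment amortization: P = B₀·r / (1 − (1+r)^(−n)) = 13573.53·0.02475 / (1 − 1.02475^(−48)).
Denominator 1 − (1+r)^(−48) = 0.690728782.
P = 335.945 / 0.690728782 ≈ 486.36.

€486.36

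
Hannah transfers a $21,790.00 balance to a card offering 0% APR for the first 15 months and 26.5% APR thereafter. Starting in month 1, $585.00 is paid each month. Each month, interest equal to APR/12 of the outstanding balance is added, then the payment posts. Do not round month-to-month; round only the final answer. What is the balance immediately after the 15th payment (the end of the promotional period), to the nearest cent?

Promo months 1–15 at r₀ = 0%/12 = 0; months 16+ at r₁ = 26.5%/12 = 0.0220833.
After month 15 (no interest yet): B = $21,790.00 − 15·$585.00 = $13,015.00.

$13,015.00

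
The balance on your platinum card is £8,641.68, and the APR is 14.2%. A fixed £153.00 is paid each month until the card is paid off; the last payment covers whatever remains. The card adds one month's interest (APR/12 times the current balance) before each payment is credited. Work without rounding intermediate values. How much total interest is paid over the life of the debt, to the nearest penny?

£5,713.37

Monthly rate r = 14.2%/12 = 1.18333% = 0.0118333.
Payoff takes n = ⌈−ln(1 − rB₀/P)/ln(1+r)⌉ = ⌈93.823⌉ = 94 payments; the last is £126.05.
Total paid = 93·£153.00 + £126.05 = £14,355.05.
Total interest = total paid − principal = £14,355.05 − £8,641.68 = £5,713.37.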